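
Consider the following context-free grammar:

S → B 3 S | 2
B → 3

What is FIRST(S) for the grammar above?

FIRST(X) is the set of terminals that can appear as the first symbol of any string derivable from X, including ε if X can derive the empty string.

We compute FIRST(S) using the standard algorithm.
FIRST(B) = {3}
FIRST(S) = {2, 3}
Therefore, FIRST(S) = {2, 3}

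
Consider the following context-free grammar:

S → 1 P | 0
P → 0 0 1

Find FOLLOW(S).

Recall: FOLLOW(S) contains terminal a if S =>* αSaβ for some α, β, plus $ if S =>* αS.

We compute FOLLOW(S) using the standard algorithm.
FOLLOW(S) starts with {$}.
FIRST(P) = {0}
FIRST(S) = {0, 1}
FOLLOW(P) = {$}
FOLLOW(S) = {$}
Therefore, FOLLOW(S) = {$}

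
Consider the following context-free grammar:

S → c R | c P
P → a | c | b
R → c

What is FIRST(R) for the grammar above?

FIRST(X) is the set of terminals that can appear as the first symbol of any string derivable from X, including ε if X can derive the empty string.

We compute FIRST(R) using the standard algorithm.
FIRST(P) = {a, b, c}
FIRST(R) = {c}
FIRST(S) = {c}
Therefore, FIRST(R) = {c}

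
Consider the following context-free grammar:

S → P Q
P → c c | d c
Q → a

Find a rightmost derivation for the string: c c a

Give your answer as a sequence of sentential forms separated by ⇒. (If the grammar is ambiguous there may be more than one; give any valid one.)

S ⇒ P Q ⇒ P a ⇒ c c a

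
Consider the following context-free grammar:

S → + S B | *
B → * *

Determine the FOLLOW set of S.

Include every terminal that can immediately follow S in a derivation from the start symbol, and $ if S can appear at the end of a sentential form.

We compute FOLLOW(S) using the standard algorithm.
FOLLOW(S) starts with {$}.
FIRST(B) = {*}
FIRST(S) = {*, +}
FOLLOW(B) = {$, *}
FOLLOW(S) = {$, *}
Therefore, FOLLOW(S) = {$, *}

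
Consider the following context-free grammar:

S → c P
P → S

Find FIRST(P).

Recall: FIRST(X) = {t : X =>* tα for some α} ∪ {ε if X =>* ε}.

We compute FIRST(P) using the standard algorithm.
FIRST(P) = {c}
FIRST(S) = {c}
Therefore, FIRST(P) = {c}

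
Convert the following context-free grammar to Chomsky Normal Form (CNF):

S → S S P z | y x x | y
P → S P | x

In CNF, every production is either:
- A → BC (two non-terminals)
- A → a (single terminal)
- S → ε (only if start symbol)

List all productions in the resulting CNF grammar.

TZ → z; TY → y; TX → x; S → y; P → x; S → S X0; X0 → S X1; X1 → P TZ; S → TY X2; X2 → TX TX; P → S P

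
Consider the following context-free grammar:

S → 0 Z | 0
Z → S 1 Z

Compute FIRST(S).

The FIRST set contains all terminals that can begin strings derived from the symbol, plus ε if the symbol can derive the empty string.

We compute FIRST(S) using the standard algorithm.
FIRST(S) = {0}
FIRST(Z) = {0}
Therefore, FIRST(S) = {0}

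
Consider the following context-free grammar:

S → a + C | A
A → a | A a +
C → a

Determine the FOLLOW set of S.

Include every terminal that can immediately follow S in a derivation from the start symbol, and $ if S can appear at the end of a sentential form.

We compute FOLLOW(S) using the standard algorithm.
FOLLOW(S) starts with {$}.
FIRST(A) = {a}
FIRST(C) = {a}
FIRST(S) = {a}
FOLLOW(A) = {$, a}
FOLLOW(C) = {$}
FOLLOW(S) = {$}
Therefore, FOLLOW(S) = {$}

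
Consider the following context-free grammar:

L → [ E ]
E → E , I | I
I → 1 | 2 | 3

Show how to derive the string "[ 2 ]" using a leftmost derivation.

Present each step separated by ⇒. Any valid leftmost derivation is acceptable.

L ⇒ [ E ] ⇒ [ I ] ⇒ [ 2 ]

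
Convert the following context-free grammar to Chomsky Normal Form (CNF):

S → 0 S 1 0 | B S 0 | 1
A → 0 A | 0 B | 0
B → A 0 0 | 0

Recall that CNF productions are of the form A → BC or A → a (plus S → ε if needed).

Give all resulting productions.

T0 → 0; T1 → 1; S → 1; A → 0; B → 0; S → T0 X0; X0 → S X1; X1 → T1 T0; S → B X2; X2 → S T0; A → T0 A; A → T0 B; B → A X3; X3 → T0 T0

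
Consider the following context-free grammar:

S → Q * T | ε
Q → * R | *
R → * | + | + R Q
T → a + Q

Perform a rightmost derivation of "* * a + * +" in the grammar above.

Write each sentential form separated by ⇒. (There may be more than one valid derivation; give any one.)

S ⇒ Q * T ⇒ Q * a + Q ⇒ Q * a + * R ⇒ Q * a + * + ⇒ * * a + * +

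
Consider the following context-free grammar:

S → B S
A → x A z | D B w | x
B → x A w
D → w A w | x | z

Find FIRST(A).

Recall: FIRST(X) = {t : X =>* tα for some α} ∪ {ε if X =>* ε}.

We compute FIRST(A) using the standard algorithm.
FIRST(A) = {w, x, z}
FIRST(B) = {x}
FIRST(D) = {w, x, z}
FIRST(S) = {x}
Therefore, FIRST(A) = {w, x, z}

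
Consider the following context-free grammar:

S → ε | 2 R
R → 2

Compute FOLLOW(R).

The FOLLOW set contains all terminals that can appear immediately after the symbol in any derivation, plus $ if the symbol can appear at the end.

We compute FOLLOW(R) using the standard algorithm.
FOLLOW(S) starts with {$}.
FIRST(R) = {2}
FIRST(S) = {2, ε}
FOLLOW(R) = {$}
FOLLOW(S) = {$}
Therefore, FOLLOW(R) = {$}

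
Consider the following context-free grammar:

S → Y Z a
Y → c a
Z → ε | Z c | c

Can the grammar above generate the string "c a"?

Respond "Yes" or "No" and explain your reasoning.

No - no valid derivation exists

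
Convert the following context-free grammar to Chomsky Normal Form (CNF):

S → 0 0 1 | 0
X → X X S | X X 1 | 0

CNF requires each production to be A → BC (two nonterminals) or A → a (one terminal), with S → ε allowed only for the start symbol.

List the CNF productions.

T0 → 0; T1 → 1; S → 0; X → 0; S → T0 X0; X0 → T0 T1; X → X X1; X1 → X S; X → X X2; X2 → X T1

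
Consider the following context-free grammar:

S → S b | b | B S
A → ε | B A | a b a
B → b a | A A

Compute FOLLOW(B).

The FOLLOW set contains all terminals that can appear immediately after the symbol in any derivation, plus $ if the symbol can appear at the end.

We compute FOLLOW(B) using the standard algorithm.
FOLLOW(S) starts with {$}.
FIRST(A) = {a, b, ε}
FIRST(B) = {a, b, ε}
FIRST(S) = {a, b}
FOLLOW(A) = {a, b}
FOLLOW(B) = {a, b}
FOLLOW(S) = {$, b}
Therefore, FOLLOW(B) = {a, b}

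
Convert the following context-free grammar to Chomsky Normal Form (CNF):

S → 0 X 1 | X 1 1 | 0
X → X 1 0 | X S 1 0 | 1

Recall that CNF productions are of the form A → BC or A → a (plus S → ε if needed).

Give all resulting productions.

T0 → 0; T1 → 1; S → 0; X → 1; S → T0 X0; X0 → X T1; S → X X1; X1 → T1 T1; X → X X2; X2 → T1 T0; X → X X3; X3 → S X4; X4 → T1 T0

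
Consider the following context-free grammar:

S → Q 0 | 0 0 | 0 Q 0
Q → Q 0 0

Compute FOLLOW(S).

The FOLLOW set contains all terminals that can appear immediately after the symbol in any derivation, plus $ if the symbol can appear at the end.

We compute FOLLOW(S) using the standard algorithm.
FOLLOW(S) starts with {$}.
FIRST(Q) = {}
FIRST(S) = {0}
FOLLOW(Q) = {0}
FOLLOW(S) = {$}
Therefore, FOLLOW(S) = {$}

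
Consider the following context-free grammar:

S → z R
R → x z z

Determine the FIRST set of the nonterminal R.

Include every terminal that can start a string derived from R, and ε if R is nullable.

We compute FIRST(R) using the standard algorithm.
FIRST(R) = {x}
FIRST(S) = {z}
Therefore, FIRST(R) = {x}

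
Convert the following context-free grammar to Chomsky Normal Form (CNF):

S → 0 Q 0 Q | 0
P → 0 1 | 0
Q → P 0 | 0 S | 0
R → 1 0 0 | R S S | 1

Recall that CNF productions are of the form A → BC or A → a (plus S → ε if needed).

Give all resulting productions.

T0 → 0; S → 0; T1 → 1; P → 0; Q → 0; R → 1; S → T0 X0; X0 → Q X1; X1 → T0 Q; P → T0 T1; Q → P T0; Q → T0 S; R → T1 X2; X2 → T0 T0; R → R X3; X3 → S S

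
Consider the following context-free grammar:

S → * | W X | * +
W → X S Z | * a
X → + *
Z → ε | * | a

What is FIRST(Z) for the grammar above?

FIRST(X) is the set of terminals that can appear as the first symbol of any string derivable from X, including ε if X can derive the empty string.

We compute FIRST(Z) using the standard algorithm.
FIRST(S) = {*, +}
FIRST(W) = {*, +}
FIRST(X) = {+}
FIRST(Z) = {*, a, ε}
Therefore, FIRST(Z) = {*, a, ε}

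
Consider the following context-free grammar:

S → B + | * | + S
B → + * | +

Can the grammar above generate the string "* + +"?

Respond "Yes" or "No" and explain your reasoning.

No - no valid derivation exists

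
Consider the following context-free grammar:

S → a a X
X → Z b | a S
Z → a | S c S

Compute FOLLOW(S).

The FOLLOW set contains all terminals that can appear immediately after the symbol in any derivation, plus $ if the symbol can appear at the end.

We compute FOLLOW(S) using the standard algorithm.
FOLLOW(S) starts with {$}.
FIRST(S) = {a}
FIRST(X) = {a}
FIRST(Z) = {a}
FOLLOW(S) = {$, b, c}
FOLLOW(X) = {$, b, c}
FOLLOW(Z) = {b}
Therefore, FOLLOW(S) = {$, b, c}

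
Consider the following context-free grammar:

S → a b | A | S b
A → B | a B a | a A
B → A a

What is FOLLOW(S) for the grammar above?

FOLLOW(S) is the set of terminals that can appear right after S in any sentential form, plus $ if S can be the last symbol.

We compute FOLLOW(S) using the standard algorithm.
FOLLOW(S) starts with {$}.
FIRST(A) = {a}
FIRST(B) = {a}
FIRST(S) = {a}
FOLLOW(A) = {$, a, b}
FOLLOW(B) = {$, a, b}
FOLLOW(S) = {$, b}
Therefore, FOLLOW(S) = {$, b}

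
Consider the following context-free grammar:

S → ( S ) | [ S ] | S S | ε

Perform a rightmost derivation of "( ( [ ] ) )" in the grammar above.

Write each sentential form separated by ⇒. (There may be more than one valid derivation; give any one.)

S ⇒ ( S ) ⇒ ( ( S ) ) ⇒ ( ( [ S ] ) ) ⇒ ( ( [ ] ) )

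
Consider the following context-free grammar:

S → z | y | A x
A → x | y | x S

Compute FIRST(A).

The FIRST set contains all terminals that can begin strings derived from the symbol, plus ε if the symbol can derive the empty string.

We compute FIRST(A) using the standard algorithm.
FIRST(A) = {x, y}
FIRST(S) = {x, y, z}
Therefore, FIRST(A) = {x, y}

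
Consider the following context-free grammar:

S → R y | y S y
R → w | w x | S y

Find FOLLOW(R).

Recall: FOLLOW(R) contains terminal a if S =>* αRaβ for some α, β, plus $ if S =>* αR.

We compute FOLLOW(R) using the standard algorithm.
FOLLOW(S) starts with {$}.
FIRST(R) = {w, y}
FIRST(S) = {w, y}
FOLLOW(R) = {y}
FOLLOW(S) = {$, y}
Therefore, FOLLOW(R) = {y}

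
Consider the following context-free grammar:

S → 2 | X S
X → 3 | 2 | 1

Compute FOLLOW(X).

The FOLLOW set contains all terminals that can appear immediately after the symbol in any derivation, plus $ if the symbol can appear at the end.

We compute FOLLOW(X) using the standard algorithm.
FOLLOW(S) starts with {$}.
FIRST(S) = {1, 2, 3}
FIRST(X) = {1, 2, 3}
FOLLOW(S) = {$}
FOLLOW(X) = {1, 2, 3}
Therefore, FOLLOW(X) = {1, 2, 3}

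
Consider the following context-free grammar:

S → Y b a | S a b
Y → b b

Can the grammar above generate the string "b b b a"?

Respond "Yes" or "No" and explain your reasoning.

Yes - a valid derivation exists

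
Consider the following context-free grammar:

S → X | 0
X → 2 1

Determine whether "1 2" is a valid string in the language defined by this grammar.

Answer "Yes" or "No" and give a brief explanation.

No - no valid derivation exists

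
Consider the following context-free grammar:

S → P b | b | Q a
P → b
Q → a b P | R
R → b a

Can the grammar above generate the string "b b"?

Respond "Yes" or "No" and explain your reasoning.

Yes - a valid derivation exists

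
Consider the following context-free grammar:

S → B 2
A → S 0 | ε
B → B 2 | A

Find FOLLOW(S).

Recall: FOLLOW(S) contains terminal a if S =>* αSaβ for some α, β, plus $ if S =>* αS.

We compute FOLLOW(S) using the standard algorithm.
FOLLOW(S) starts with {$}.
FIRST(A) = {2, ε}
FIRST(B) = {2, ε}
FIRST(S) = {2}
FOLLOW(A) = {2}
FOLLOW(B) = {2}
FOLLOW(S) = {$, 0}
Therefore, FOLLOW(S) = {$, 0}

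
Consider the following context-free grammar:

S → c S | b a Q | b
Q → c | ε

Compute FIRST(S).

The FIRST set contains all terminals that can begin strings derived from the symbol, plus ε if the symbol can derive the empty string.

We compute FIRST(S) using the standard algorithm.
FIRST(Q) = {c, ε}
FIRST(S) = {b, c}
Therefore, FIRST(S) = {b, c}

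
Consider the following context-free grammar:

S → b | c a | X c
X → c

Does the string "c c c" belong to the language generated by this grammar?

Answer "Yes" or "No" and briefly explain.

No - no valid derivation exists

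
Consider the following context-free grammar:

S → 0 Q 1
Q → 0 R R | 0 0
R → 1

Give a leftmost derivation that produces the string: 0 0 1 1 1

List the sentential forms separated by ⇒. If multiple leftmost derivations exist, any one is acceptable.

S ⇒ 0 Q 1 ⇒ 0 0 R R 1 ⇒ 0 0 1 R 1 ⇒ 0 0 1 1 1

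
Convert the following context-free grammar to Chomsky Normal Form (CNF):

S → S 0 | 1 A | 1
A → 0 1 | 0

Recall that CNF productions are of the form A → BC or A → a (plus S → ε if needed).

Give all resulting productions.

T0 → 0; T1 → 1; S → 1; A → 0; S → S T0; S → T1 A; A → T0 T1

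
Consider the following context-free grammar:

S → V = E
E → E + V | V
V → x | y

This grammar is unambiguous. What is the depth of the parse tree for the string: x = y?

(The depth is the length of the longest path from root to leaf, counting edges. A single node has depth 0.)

3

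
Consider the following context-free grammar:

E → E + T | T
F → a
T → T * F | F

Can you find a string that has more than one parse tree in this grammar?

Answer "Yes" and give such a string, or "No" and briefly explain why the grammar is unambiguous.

No - the grammar is unambiguous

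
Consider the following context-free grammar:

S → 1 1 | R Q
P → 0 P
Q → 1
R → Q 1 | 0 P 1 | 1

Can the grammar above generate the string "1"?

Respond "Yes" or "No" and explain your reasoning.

No - no valid derivation exists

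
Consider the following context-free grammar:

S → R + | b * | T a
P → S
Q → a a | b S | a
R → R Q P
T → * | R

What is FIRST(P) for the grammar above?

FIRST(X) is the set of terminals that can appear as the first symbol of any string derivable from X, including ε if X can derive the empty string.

We compute FIRST(P) using the standard algorithm.
FIRST(P) = {*, b}
FIRST(Q) = {a, b}
FIRST(R) = {}
FIRST(S) = {*, b}
FIRST(T) = {*}
Therefore, FIRST(P) = {*, b}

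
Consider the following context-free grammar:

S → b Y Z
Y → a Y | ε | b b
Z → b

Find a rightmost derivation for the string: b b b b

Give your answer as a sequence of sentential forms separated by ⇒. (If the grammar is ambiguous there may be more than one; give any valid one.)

S ⇒ b Y Z ⇒ b Y b ⇒ b b b b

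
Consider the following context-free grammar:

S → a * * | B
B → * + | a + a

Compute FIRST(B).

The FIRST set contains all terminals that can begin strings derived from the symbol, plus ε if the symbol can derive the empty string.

We compute FIRST(B) using the standard algorithm.
FIRST(B) = {*, a}
FIRST(S) = {*, a}
Therefore, FIRST(B) = {*, a}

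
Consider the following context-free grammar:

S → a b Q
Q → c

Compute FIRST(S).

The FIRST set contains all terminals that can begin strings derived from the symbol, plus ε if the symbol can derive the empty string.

We compute FIRST(S) using the standard algorithm.
FIRST(Q) = {c}
FIRST(S) = {a}
Therefore, FIRST(S) = {a}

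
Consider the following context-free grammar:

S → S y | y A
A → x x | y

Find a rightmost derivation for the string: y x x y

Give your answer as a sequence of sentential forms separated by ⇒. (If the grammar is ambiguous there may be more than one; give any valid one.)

S ⇒ S y ⇒ y A y ⇒ y x x y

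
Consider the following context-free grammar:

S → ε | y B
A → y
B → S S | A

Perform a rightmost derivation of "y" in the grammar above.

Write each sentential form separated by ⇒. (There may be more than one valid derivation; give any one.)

S ⇒ y B ⇒ y S S ⇒ y S ⇒ y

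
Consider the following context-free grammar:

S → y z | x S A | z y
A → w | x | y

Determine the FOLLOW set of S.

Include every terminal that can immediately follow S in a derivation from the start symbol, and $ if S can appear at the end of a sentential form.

We compute FOLLOW(S) using the standard algorithm.
FOLLOW(S) starts with {$}.
FIRST(A) = {w, x, y}
FIRST(S) = {x, y, z}
FOLLOW(A) = {$, w, x, y}
FOLLOW(S) = {$, w, x, y}
Therefore, FOLLOW(S) = {$, w, x, y}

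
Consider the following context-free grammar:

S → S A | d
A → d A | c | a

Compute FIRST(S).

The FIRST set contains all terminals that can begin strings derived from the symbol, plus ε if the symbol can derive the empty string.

We compute FIRST(S) using the standard algorithm.
FIRST(A) = {a, c, d}
FIRST(S) = {d}
Therefore, FIRST(S) = {d}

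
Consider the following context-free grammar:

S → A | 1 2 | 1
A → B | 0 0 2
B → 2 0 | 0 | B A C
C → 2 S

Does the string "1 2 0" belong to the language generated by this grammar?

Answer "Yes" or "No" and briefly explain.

No - no valid derivation exists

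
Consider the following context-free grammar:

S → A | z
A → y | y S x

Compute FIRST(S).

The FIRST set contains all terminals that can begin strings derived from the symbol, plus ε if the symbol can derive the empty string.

We compute FIRST(S) using the standard algorithm.
FIRST(A) = {y}
FIRST(S) = {y, z}
Therefore, FIRST(S) = {y, z}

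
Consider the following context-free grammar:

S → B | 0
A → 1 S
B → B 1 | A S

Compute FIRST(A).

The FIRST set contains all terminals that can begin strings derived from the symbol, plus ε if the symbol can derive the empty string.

We compute FIRST(A) using the standard algorithm.
FIRST(A) = {1}
FIRST(B) = {1}
FIRST(S) = {0, 1}
Therefore, FIRST(A) = {1}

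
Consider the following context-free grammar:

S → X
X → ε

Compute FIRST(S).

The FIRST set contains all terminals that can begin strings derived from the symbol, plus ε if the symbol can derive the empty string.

We compute FIRST(S) using the standard algorithm.
FIRST(S) = {ε}
FIRST(X) = {ε}
Therefore, FIRST(S) = {ε}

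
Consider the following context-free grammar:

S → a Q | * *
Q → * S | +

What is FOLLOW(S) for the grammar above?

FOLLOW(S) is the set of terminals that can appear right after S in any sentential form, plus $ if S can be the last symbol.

We compute FOLLOW(S) using the standard algorithm.
FOLLOW(S) starts with {$}.
FIRST(Q) = {*, +}
FIRST(S) = {*, a}
FOLLOW(Q) = {$}
FOLLOW(S) = {$}
Therefore, FOLLOW(S) = {$}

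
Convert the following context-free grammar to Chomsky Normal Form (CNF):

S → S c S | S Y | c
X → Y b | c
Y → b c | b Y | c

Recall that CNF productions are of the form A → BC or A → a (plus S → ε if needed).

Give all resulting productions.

TC → c; S → c; TB → b; X → c; Y → c; S → S X0; X0 → TC S; S → S Y; X → Y TB; Y → TB TC; Y → TB Y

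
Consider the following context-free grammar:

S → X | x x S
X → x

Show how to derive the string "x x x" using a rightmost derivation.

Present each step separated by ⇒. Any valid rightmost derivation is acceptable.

S ⇒ x x S ⇒ x x X ⇒ x x x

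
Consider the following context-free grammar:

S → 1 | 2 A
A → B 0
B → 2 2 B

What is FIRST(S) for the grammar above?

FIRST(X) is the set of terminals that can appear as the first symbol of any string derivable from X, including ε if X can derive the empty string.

We compute FIRST(S) using the standard algorithm.
FIRST(A) = {2}
FIRST(B) = {2}
FIRST(S) = {1, 2}
Therefore, FIRST(S) = {1, 2}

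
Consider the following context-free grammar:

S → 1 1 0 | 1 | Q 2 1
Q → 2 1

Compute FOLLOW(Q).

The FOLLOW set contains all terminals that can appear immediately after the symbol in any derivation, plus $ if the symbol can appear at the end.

We compute FOLLOW(Q) using the standard algorithm.
FOLLOW(S) starts with {$}.
FIRST(Q) = {2}
FIRST(S) = {1, 2}
FOLLOW(Q) = {2}
FOLLOW(S) = {$}
Therefore, FOLLOW(Q) = {2}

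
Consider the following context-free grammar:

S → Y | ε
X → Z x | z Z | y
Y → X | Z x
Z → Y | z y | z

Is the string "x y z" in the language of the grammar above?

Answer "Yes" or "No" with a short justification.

No - no valid derivation exists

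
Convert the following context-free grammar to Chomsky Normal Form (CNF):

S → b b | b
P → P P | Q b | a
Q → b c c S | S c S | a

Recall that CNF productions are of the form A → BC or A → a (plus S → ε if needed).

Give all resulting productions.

TB → b; S → b; P → a; TC → c; Q → a; S → TB TB; P → P P; P → Q TB; Q → TB X0; X0 → TC X1; X1 → TC S; Q → S X2; X2 → TC S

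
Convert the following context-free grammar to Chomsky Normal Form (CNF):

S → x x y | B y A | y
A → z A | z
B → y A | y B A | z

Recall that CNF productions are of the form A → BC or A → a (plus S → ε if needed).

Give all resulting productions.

TX → x; TY → y; S → y; TZ → z; A → z; B → z; S → TX X0; X0 → TX TY; S → B X1; X1 → TY A; A → TZ A; B → TY A; B → TY X2; X2 → B A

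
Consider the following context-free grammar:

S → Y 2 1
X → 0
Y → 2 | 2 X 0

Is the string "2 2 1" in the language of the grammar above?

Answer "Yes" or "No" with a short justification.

Yes - a valid derivation exists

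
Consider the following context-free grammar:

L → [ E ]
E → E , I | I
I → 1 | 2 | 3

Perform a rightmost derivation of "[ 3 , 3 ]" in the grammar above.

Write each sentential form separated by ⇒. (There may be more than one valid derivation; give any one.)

L ⇒ [ E ] ⇒ [ E , I ] ⇒ [ E , 3 ] ⇒ [ I , 3 ] ⇒ [ 3 , 3 ]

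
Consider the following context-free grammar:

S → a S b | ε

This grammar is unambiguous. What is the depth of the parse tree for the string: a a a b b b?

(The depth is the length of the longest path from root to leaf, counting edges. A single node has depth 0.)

4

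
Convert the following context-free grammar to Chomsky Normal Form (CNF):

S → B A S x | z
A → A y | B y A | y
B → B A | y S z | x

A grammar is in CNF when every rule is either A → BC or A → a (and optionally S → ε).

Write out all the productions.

TX → x; S → z; TY → y; A → y; TZ → z; B → x; S → B X0; X0 → A X1; X1 → S TX; A → A TY; A → B X2; X2 → TY A; B → B A; B → TY X3; X3 → S TZ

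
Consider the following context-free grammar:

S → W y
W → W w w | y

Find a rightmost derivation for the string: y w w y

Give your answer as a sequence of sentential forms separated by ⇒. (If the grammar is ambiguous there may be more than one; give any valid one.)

S ⇒ W y ⇒ W w w y ⇒ y w w y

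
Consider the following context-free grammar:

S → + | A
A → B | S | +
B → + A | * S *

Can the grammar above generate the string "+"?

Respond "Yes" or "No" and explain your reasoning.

Yes - a valid derivation exists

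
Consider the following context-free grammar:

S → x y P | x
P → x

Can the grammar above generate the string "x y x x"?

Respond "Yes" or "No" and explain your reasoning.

No - no valid derivation exists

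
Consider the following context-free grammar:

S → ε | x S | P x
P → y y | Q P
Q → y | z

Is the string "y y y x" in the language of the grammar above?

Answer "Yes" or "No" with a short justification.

Yes - a valid derivation exists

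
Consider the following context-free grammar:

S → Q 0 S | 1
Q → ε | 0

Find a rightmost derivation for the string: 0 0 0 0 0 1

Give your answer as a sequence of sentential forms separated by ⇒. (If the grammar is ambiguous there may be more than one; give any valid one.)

S ⇒ Q 0 S ⇒ Q 0 Q 0 S ⇒ Q 0 Q 0 Q 0 S ⇒ Q 0 Q 0 Q 0 1 ⇒ Q 0 Q 0 0 1 ⇒ Q 0 0 0 0 1 ⇒ 0 0 0 0 0 1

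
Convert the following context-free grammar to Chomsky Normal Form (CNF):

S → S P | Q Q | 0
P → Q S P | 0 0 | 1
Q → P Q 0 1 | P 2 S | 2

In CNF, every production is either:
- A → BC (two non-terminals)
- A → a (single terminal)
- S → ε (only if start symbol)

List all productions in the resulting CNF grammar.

S → 0; T0 → 0; P → 1; T1 → 1; T2 → 2; Q → 2; S → S P; S → Q Q; P → Q X0; X0 → S P; P → T0 T0; Q → P X1; X1 → Q X2; X2 → T0 T1; Q → P X3; X3 → T2 S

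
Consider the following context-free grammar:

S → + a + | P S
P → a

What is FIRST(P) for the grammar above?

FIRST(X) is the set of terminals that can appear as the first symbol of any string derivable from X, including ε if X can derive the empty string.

We compute FIRST(P) using the standard algorithm.
FIRST(P) = {a}
FIRST(S) = {+, a}
Therefore, FIRST(P) = {a}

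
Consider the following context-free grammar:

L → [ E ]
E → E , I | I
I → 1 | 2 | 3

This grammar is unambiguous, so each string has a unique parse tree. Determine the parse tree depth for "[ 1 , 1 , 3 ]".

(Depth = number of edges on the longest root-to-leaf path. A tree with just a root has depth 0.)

5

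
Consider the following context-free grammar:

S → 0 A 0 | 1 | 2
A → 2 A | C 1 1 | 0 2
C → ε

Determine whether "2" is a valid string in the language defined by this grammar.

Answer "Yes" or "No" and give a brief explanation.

Yes - a valid derivation exists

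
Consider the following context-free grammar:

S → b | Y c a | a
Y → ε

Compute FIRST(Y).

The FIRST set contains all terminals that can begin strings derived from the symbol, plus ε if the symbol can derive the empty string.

We compute FIRST(Y) using the standard algorithm.
FIRST(S) = {a, b, c}
FIRST(Y) = {ε}
Therefore, FIRST(Y) = {ε}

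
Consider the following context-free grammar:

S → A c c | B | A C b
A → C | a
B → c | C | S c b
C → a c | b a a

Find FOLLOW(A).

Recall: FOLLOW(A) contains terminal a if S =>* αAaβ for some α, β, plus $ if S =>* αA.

We compute FOLLOW(A) using the standard algorithm.
FOLLOW(S) starts with {$}.
FIRST(A) = {a, b}
FIRST(B) = {a, b, c}
FIRST(C) = {a, b}
FIRST(S) = {a, b, c}
FOLLOW(A) = {a, b, c}
FOLLOW(B) = {$, c}
FOLLOW(C) = {$, a, b, c}
FOLLOW(S) = {$, c}
Therefore, FOLLOW(A) = {a, b, c}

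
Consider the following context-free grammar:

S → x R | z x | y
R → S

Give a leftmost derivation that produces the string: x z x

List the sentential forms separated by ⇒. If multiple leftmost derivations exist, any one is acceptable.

S ⇒ x R ⇒ x S ⇒ x z x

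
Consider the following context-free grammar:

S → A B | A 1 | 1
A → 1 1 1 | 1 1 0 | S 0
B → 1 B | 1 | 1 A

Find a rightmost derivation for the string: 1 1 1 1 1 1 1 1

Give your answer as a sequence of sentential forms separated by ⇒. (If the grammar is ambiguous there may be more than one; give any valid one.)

S ⇒ A B ⇒ A 1 B ⇒ A 1 1 A ⇒ A 1 1 1 1 1 ⇒ 1 1 1 1 1 1 1 1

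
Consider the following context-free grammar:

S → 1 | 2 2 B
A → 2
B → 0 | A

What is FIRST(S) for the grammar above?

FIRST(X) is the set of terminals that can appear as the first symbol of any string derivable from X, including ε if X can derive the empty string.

We compute FIRST(S) using the standard algorithm.
FIRST(A) = {2}
FIRST(B) = {0, 2}
FIRST(S) = {1, 2}
Therefore, FIRST(S) = {1, 2}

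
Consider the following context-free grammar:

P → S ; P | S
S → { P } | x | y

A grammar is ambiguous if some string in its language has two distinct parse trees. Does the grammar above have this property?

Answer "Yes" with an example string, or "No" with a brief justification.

No - the grammar is unambiguous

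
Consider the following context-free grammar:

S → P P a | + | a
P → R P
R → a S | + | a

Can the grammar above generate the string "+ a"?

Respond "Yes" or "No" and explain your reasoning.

No - no valid derivation exists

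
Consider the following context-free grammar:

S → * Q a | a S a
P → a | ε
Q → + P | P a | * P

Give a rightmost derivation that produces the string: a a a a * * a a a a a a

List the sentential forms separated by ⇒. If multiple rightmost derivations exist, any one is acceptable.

S ⇒ a S a ⇒ a a S a a ⇒ a a a S a a a ⇒ a a a a S a a a a ⇒ a a a a * Q a a a a a ⇒ a a a a * * P a a a a a ⇒ a a a a * * a a a a a a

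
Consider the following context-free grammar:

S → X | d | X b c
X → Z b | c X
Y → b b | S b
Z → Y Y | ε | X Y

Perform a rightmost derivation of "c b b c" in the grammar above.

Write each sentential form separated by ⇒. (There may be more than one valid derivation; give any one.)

S ⇒ X b c ⇒ c X b c ⇒ c Z b b c ⇒ c b b c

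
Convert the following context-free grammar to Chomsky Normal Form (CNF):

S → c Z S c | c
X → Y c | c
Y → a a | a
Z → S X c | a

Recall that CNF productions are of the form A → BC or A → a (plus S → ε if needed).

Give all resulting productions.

TC → c; S → c; X → c; TA → a; Y → a; Z → a; S → TC X0; X0 → Z X1; X1 → S TC; X → Y TC; Y → TA TA; Z → S X2; X2 → X TC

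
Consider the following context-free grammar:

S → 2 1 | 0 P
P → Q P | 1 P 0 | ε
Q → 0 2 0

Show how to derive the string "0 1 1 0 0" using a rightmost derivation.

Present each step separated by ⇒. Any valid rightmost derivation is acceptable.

S ⇒ 0 P ⇒ 0 1 P 0 ⇒ 0 1 1 P 0 0 ⇒ 0 1 1 0 0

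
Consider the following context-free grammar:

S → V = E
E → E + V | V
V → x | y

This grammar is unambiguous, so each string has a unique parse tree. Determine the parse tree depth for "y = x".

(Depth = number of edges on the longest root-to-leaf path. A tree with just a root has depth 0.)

3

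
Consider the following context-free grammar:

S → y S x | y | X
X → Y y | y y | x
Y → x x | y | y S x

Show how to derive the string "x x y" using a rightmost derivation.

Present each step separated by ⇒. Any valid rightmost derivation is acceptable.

S ⇒ X ⇒ Y y ⇒ x x y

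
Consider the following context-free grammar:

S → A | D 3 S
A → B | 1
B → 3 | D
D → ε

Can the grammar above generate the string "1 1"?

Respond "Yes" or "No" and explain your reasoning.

No - no valid derivation exists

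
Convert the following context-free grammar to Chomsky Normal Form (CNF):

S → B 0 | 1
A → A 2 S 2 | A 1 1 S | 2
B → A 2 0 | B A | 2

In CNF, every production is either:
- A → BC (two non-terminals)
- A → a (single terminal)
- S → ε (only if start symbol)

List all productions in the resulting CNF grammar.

T0 → 0; S → 1; T2 → 2; T1 → 1; A → 2; B → 2; S → B T0; A → A X0; X0 → T2 X1; X1 → S T2; A → A X2; X2 → T1 X3; X3 → T1 S; B → A X4; X4 → T2 T0; B → B A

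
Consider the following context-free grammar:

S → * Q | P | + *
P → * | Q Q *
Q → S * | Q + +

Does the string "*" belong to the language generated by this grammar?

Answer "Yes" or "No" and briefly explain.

Yes - a valid derivation exists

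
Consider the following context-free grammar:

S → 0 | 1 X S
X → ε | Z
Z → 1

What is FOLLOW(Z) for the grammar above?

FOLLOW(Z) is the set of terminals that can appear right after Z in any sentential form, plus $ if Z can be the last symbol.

We compute FOLLOW(Z) using the standard algorithm.
FOLLOW(S) starts with {$}.
FIRST(S) = {0, 1}
FIRST(X) = {1, ε}
FIRST(Z) = {1}
FOLLOW(S) = {$}
FOLLOW(X) = {0, 1}
FOLLOW(Z) = {0, 1}
Therefore, FOLLOW(Z) = {0, 1}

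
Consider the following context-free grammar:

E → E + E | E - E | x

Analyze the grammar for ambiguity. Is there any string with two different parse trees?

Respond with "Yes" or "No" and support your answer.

Yes - the string 'x + x + x + x - x - x' has two distinct parse trees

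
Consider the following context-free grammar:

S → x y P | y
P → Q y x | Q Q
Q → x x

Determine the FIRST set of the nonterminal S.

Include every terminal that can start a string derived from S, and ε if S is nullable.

We compute FIRST(S) using the standard algorithm.
FIRST(P) = {x}
FIRST(Q) = {x}
FIRST(S) = {x, y}
Therefore, FIRST(S) = {x, y}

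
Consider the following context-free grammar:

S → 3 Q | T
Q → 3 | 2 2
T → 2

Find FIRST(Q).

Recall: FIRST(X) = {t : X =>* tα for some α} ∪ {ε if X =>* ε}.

We compute FIRST(Q) using the standard algorithm.
FIRST(Q) = {2, 3}
FIRST(S) = {2, 3}
FIRST(T) = {2}
Therefore, FIRST(Q) = {2, 3}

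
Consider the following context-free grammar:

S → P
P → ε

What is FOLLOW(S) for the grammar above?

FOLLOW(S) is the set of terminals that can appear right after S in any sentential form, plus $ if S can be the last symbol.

We compute FOLLOW(S) using the standard algorithm.
FOLLOW(S) starts with {$}.
FIRST(P) = {ε}
FIRST(S) = {ε}
FOLLOW(P) = {$}
FOLLOW(S) = {$}
Therefore, FOLLOW(S) = {$}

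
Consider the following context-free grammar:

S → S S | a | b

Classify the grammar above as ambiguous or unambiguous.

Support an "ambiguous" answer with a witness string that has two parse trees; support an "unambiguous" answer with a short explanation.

Ambiguous - the string 'a a a' has two distinct parse trees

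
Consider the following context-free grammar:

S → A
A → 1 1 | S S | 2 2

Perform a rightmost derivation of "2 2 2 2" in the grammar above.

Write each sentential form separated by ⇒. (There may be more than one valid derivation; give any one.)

S ⇒ A ⇒ S S ⇒ S A ⇒ S 2 2 ⇒ A 2 2 ⇒ 2 2 2 2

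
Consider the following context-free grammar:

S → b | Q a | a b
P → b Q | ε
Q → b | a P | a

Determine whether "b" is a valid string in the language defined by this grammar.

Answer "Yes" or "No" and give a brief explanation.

Yes - a valid derivation exists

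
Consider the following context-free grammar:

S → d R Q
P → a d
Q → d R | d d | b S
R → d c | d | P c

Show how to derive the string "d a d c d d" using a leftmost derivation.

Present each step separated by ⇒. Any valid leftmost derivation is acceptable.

S ⇒ d R Q ⇒ d P c Q ⇒ d a d c Q ⇒ d a d c d d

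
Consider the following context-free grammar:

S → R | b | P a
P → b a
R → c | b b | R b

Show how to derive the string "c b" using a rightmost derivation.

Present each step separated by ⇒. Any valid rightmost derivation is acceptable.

S ⇒ R ⇒ R b ⇒ c b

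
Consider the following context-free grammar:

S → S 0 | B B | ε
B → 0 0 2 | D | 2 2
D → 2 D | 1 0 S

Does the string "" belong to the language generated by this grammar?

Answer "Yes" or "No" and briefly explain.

Yes - a valid derivation exists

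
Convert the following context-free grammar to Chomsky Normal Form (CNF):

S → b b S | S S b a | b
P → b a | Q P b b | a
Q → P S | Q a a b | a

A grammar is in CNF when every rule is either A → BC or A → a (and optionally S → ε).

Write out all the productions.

TB → b; TA → a; S → b; P → a; Q → a; S → TB X0; X0 → TB S; S → S X1; X1 → S X2; X2 → TB TA; P → TB TA; P → Q X3; X3 → P X4; X4 → TB TB; Q → P S; Q → Q X5; X5 → TA X6; X6 → TA TB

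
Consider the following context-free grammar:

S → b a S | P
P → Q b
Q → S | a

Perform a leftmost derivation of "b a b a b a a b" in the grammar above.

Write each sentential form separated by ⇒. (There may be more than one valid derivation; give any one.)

S ⇒ b a S ⇒ b a b a S ⇒ b a b a b a S ⇒ b a b a b a P ⇒ b a b a b a Q b ⇒ b a b a b a a b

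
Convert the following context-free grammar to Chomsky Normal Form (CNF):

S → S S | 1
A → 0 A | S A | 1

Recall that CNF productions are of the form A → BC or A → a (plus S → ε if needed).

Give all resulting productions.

S → 1; T0 → 0; A → 1; S → S S; A → T0 A; A → S A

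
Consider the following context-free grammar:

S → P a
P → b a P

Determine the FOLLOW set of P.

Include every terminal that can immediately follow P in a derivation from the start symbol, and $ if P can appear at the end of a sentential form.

We compute FOLLOW(P) using the standard algorithm.
FOLLOW(S) starts with {$}.
FIRST(P) = {b}
FIRST(S) = {b}
FOLLOW(P) = {a}
FOLLOW(S) = {$}
Therefore, FOLLOW(P) = {a}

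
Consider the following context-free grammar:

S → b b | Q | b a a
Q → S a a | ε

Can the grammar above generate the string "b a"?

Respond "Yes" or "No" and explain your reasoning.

No - no valid derivation exists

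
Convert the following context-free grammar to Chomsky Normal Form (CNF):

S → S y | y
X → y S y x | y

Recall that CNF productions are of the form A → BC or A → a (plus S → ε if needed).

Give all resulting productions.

TY → y; S → y; TX → x; X → y; S → S TY; X → TY X0; X0 → S X1; X1 → TY TX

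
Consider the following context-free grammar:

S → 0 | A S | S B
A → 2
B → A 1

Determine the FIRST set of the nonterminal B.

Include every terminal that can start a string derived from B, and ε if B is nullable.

We compute FIRST(B) using the standard algorithm.
FIRST(A) = {2}
FIRST(B) = {2}
FIRST(S) = {0, 2}
Therefore, FIRST(B) = {2}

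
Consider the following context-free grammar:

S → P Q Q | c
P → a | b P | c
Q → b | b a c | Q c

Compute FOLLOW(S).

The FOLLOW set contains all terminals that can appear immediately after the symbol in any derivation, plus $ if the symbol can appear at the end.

We compute FOLLOW(S) using the standard algorithm.
FOLLOW(S) starts with {$}.
FIRST(P) = {a, b, c}
FIRST(Q) = {b}
FIRST(S) = {a, b, c}
FOLLOW(P) = {b}
FOLLOW(Q) = {$, b, c}
FOLLOW(S) = {$}
Therefore, FOLLOW(S) = {$}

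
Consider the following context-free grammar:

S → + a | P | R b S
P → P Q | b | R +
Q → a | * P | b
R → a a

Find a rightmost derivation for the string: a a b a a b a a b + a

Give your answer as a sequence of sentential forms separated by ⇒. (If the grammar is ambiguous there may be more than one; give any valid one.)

S ⇒ R b S ⇒ R b R b S ⇒ R b R b R b S ⇒ R b R b R b + a ⇒ R b R b a a b + a ⇒ R b a a b a a b + a ⇒ a a b a a b a a b + a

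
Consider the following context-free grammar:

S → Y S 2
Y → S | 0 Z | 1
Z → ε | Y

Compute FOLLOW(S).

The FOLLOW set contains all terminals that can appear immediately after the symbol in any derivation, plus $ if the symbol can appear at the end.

We compute FOLLOW(S) using the standard algorithm.
FOLLOW(S) starts with {$}.
FIRST(S) = {0, 1}
FIRST(Y) = {0, 1}
FIRST(Z) = {0, 1, ε}
FOLLOW(S) = {$, 0, 1, 2}
FOLLOW(Y) = {0, 1}
FOLLOW(Z) = {0, 1}
Therefore, FOLLOW(S) = {$, 0, 1, 2}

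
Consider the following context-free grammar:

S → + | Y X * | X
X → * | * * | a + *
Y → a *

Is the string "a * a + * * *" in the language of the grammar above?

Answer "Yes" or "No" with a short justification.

No - no valid derivation exists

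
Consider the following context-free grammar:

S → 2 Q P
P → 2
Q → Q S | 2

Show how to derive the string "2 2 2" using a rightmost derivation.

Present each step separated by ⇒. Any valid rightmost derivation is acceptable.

S ⇒ 2 Q P ⇒ 2 Q 2 ⇒ 2 2 2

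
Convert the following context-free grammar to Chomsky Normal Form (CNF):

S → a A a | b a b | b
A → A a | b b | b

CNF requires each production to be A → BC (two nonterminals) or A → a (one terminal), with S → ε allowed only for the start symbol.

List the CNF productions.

TA → a; TB → b; S → b; A → b; S → TA X0; X0 → A TA; S → TB X1; X1 → TA TB; A → A TA; A → TB TB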